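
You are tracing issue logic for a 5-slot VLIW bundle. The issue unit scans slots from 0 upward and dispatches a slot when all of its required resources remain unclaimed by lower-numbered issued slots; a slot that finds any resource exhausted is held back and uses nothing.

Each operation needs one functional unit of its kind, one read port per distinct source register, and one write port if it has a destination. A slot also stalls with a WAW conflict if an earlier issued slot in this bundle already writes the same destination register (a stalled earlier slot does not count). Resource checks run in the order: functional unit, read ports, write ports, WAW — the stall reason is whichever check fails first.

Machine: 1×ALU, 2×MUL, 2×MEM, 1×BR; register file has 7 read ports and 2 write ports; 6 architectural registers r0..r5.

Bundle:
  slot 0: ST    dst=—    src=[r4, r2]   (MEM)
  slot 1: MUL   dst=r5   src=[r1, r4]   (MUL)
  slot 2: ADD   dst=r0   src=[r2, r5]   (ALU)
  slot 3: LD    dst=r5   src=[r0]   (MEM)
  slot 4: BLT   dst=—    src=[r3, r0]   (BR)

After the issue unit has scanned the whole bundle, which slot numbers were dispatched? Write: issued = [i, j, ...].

[0] MEM needs rd=2 wr=0: ok; after: ALU=1 MUL=2 MEM=1 BR=1, R=5, W=2
[1] MUL needs rd=2 wr=1: ok; after: ALU=1 MUL=1 MEM=1 BR=1, R=3, W=1
[2] ALU needs rd=2 wr=1: ok; after: ALU=0 MUL=1 MEM=1 BR=1, R=1, W=0
[3] MEM needs rd=1 wr=1: WR_PORT; after: ALU=0 MUL=1 MEM=1 BR=1, R=1, W=0
[4] BR needs rd=2 wr=0: RD_PORT; after: ALU=0 MUL=1 MEM=1 BR=1, R=1, W=0

issued = [0, 1, 2]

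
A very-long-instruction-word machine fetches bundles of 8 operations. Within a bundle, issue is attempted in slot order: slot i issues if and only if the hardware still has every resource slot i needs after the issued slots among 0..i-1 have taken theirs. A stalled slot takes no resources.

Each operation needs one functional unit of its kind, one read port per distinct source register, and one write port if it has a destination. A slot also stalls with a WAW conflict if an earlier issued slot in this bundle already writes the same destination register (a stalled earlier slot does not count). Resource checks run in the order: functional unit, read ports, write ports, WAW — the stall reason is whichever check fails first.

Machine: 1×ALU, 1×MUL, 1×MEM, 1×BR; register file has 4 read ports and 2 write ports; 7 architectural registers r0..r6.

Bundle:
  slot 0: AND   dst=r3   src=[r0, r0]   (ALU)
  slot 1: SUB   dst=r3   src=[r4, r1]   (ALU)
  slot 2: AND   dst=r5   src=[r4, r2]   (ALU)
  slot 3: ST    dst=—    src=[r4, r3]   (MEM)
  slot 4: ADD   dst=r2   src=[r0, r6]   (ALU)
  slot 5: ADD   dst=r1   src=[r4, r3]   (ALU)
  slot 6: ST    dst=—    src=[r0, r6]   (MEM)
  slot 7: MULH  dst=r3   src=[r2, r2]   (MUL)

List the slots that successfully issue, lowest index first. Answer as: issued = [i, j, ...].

  0. ALU→r3 ⇒ go  {0A/1Mu/1Ld/1B | 3r 1w}
  1. ALU→r3 ⇒ no(FU)  {0A/1Mu/1Ld/1B | 3r 1w}
  2. ALU→r5 ⇒ no(FU)  {0A/1Mu/1Ld/1B | 3r 1w}
  3. MEM ⇒ go  {0A/1Mu/0Ld/1B | 1r 1w}
  4. ALU→r2 ⇒ no(FU)  {0A/1Mu/0Ld/1B | 1r 1w}
  5. ALU→r1 ⇒ no(FU)  {0A/1Mu/0Ld/1B | 1r 1w}
  6. MEM ⇒ no(FU)  {0A/1Mu/0Ld/1B | 1r 1w}
  7. MUL→r3 ⇒ no(WAW)  {0A/1Mu/0Ld/1B | 1r 1w}

issued = [0, 3]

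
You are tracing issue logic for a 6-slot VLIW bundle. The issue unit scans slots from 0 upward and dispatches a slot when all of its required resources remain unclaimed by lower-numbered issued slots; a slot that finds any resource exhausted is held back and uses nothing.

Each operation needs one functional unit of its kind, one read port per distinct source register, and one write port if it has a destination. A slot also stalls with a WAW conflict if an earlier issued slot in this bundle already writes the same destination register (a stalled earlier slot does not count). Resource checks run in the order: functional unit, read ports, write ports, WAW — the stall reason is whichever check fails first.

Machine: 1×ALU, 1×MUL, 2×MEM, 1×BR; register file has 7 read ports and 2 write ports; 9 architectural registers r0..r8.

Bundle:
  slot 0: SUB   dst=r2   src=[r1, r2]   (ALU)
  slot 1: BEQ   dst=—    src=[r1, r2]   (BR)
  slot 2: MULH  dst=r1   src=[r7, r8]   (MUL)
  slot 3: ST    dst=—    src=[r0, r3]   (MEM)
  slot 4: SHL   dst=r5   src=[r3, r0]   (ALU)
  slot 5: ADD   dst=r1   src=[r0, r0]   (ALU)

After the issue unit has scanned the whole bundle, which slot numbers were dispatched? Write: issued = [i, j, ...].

slot 0 (ALU): ISSUE — free A0,Mu1,Ld2,B1 rp5 wp1
slot 1 (BR): ISSUE — free A0,Mu1,Ld2,B0 rp3 wp1
slot 2 (MUL): ISSUE — free A0,Mu0,Ld2,B0 rp1 wp0
slot 3 (MEM): stall RD_PORT — free A0,Mu0,Ld2,B0 rp1 wp0
slot 4 (ALU): stall FU — free A0,Mu0,Ld2,B0 rp1 wp0
slot 5 (ALU): stall FU — free A0,Mu0,Ld2,B0 rp1 wp0

issued = [0, 1, 2]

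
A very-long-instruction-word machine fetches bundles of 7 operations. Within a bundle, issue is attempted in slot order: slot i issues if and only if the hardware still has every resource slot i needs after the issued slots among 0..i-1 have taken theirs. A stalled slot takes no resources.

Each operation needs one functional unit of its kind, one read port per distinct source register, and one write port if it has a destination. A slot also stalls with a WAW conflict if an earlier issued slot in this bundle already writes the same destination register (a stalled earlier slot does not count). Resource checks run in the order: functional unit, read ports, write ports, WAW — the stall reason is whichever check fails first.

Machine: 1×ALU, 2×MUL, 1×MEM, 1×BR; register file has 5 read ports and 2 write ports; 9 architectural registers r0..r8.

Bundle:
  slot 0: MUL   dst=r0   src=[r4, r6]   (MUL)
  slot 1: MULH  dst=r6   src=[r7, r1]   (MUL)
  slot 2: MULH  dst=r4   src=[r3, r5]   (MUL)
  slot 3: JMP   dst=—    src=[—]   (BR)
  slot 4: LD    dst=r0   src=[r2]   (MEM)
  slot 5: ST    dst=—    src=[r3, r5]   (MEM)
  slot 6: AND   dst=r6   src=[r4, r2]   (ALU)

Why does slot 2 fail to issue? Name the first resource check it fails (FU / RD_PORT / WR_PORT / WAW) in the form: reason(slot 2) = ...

reason(slot 2) = FU

#0 MUL src=r4,r6 dispatched  <A:1 Mu:1 Ld:1 B:1 rd:3 wr:1>
#1 MUL src=r7,r1 dispatched  <A:1 Mu:0 Ld:1 B:1 rd:1 wr:0>
#2 MUL src=r3,r5 held:FU  <A:1 Mu:0 Ld:1 B:1 rd:1 wr:0>
#3 BR src=- dispatched  <A:1 Mu:0 Ld:1 B:0 rd:1 wr:0>
#4 MEM src=r2 held:WR_PORT  <A:1 Mu:0 Ld:1 B:0 rd:1 wr:0>
#5 MEM src=r3,r5 held:RD_PORT  <A:1 Mu:0 Ld:1 B:0 rd:1 wr:0>
#6 ALU src=r4,r2 held:RD_PORT  <A:1 Mu:0 Ld:1 B:0 rd:1 wr:0>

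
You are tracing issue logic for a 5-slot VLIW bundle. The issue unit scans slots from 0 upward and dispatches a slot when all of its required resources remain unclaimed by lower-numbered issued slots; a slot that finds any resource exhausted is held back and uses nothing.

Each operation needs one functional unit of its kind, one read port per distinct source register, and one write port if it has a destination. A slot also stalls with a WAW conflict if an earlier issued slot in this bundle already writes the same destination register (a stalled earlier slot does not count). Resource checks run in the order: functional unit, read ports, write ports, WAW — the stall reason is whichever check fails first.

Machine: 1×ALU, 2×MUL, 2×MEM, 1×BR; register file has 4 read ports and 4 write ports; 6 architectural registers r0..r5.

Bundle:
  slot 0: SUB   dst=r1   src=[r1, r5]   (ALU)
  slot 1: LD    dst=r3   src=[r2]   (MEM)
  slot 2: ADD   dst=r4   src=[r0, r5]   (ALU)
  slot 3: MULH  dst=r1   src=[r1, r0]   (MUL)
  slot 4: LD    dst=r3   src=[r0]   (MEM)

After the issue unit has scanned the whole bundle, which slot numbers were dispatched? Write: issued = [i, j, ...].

issued = [0, 1]

slot 0 (ALU): ISSUE — free A0,Mu2,Ld2,B1 rp2 wp3
slot 1 (MEM): ISSUE — free A0,Mu2,Ld1,B1 rp1 wp2
slot 2 (ALU): stall FU — free A0,Mu2,Ld1,B1 rp1 wp2
slot 3 (MUL): stall RD_PORT — free A0,Mu2,Ld1,B1 rp1 wp2
slot 4 (MEM): stall WAW — free A0,Mu2,Ld1,B1 rp1 wp2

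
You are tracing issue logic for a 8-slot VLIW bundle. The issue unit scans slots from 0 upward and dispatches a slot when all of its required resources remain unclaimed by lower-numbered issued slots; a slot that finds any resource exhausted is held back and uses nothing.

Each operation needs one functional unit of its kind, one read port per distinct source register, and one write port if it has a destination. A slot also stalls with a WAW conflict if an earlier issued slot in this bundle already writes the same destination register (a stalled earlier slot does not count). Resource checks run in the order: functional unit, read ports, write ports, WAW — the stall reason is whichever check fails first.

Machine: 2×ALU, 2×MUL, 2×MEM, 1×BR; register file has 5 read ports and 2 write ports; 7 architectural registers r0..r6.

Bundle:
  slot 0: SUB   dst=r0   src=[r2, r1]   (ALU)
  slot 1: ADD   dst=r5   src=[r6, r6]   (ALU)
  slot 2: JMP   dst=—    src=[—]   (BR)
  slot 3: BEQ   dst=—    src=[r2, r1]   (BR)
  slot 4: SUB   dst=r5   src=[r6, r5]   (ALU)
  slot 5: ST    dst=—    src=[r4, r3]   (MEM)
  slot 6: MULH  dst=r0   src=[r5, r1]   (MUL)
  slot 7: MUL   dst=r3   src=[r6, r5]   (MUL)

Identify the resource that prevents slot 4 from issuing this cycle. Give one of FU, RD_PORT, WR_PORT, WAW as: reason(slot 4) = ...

reason(slot 4) = FU

slot 0 (ALU): ISSUE — free A1,Mu2,Ld2,B1 rp3 wp1
slot 1 (ALU): ISSUE — free A0,Mu2,Ld2,B1 rp2 wp0
slot 2 (BR): ISSUE — free A0,Mu2,Ld2,B0 rp2 wp0
slot 3 (BR): stall FU — free A0,Mu2,Ld2,B0 rp2 wp0
slot 4 (ALU): stall FU — free A0,Mu2,Ld2,B0 rp2 wp0
slot 5 (MEM): ISSUE — free A0,Mu2,Ld1,B0 rp0 wp0
slot 6 (MUL): stall RD_PORT — free A0,Mu2,Ld1,B0 rp0 wp0
slot 7 (MUL): stall RD_PORT — free A0,Mu2,Ld1,B0 rp0 wp0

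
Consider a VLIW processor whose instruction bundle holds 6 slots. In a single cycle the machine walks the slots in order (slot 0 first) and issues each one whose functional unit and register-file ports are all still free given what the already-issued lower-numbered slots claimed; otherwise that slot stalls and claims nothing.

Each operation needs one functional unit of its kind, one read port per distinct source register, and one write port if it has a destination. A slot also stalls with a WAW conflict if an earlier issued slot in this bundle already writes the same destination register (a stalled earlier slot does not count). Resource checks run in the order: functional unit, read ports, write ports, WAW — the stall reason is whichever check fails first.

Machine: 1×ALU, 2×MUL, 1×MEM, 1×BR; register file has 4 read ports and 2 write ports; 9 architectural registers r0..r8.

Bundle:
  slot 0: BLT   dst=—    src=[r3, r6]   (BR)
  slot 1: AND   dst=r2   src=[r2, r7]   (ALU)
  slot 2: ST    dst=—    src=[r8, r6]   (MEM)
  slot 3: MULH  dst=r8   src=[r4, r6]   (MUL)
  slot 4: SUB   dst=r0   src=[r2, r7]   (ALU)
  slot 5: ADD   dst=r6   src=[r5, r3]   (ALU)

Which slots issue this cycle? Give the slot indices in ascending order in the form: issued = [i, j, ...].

issued = [0, 1]

#0 BR src=r3,r6 dispatched  <A:1 Mu:2 Ld:1 B:0 rd:2 wr:2>
#1 ALU src=r2,r7 dispatched  <A:0 Mu:2 Ld:1 B:0 rd:0 wr:1>
#2 MEM src=r8,r6 held:RD_PORT  <A:0 Mu:2 Ld:1 B:0 rd:0 wr:1>
#3 MUL src=r4,r6 held:RD_PORT  <A:0 Mu:2 Ld:1 B:0 rd:0 wr:1>
#4 ALU src=r2,r7 held:FU  <A:0 Mu:2 Ld:1 B:0 rd:0 wr:1>
#5 ALU src=r5,r3 held:FU  <A:0 Mu:2 Ld:1 B:0 rd:0 wr:1>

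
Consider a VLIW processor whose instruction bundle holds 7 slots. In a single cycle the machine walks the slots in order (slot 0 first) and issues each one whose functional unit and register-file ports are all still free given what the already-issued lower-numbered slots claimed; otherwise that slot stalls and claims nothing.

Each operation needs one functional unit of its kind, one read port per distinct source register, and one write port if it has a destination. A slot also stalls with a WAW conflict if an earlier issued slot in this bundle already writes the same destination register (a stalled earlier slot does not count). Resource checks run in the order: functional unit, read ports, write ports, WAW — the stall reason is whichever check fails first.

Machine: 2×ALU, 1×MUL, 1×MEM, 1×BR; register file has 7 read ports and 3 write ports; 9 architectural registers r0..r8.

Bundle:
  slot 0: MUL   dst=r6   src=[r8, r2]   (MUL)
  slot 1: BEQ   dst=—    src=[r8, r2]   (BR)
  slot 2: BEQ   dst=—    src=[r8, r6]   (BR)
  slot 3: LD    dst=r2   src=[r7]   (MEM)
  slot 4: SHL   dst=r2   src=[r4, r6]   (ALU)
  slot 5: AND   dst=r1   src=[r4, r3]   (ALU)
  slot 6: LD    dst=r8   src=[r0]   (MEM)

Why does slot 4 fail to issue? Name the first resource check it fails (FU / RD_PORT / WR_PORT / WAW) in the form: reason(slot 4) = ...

reason(slot 4) = WAW

slot 0 (MUL): ISSUE — free A2,Mu0,Ld1,B1 rp5 wp2
slot 1 (BR): ISSUE — free A2,Mu0,Ld1,B0 rp3 wp2
slot 2 (BR): stall FU — free A2,Mu0,Ld1,B0 rp3 wp2
slot 3 (MEM): ISSUE — free A2,Mu0,Ld0,B0 rp2 wp1
slot 4 (ALU): stall WAW — free A2,Mu0,Ld0,B0 rp2 wp1
slot 5 (ALU): ISSUE — free A1,Mu0,Ld0,B0 rp0 wp0
slot 6 (MEM): stall FU — free A1,Mu0,Ld0,B0 rp0 wp0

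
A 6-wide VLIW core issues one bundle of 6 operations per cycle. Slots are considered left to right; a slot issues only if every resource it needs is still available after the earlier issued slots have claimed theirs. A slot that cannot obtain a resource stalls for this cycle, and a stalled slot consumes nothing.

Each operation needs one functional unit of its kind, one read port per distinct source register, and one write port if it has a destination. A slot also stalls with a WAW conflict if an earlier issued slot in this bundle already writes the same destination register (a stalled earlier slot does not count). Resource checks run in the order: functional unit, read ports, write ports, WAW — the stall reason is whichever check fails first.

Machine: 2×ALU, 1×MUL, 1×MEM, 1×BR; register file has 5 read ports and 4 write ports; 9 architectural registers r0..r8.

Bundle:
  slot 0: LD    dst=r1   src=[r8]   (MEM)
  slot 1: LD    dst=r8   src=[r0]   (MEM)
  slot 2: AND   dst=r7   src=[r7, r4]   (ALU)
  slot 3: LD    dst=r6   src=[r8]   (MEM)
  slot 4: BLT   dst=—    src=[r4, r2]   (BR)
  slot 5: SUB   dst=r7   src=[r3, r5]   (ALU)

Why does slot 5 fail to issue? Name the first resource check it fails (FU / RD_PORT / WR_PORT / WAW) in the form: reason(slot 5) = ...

reason(slot 5) = RD_PORT

(0) want 1×MEM +1rd +1wr — yes → AL2|MU1|ME0|BR1|rd4|wr3
(1) want 1×MEM +1rd +1wr — FU → AL2|MU1|ME0|BR1|rd4|wr3
(2) want 1×ALU +2rd +1wr — yes → AL1|MU1|ME0|BR1|rd2|wr2
(3) want 1×MEM +1rd +1wr — FU → AL1|MU1|ME0|BR1|rd2|wr2
(4) want 1×BR +2rd +0wr — yes → AL1|MU1|ME0|BR0|rd0|wr2
(5) want 1×ALU +2rd +1wr — RD_PORT → AL1|MU1|ME0|BR0|rd0|wr2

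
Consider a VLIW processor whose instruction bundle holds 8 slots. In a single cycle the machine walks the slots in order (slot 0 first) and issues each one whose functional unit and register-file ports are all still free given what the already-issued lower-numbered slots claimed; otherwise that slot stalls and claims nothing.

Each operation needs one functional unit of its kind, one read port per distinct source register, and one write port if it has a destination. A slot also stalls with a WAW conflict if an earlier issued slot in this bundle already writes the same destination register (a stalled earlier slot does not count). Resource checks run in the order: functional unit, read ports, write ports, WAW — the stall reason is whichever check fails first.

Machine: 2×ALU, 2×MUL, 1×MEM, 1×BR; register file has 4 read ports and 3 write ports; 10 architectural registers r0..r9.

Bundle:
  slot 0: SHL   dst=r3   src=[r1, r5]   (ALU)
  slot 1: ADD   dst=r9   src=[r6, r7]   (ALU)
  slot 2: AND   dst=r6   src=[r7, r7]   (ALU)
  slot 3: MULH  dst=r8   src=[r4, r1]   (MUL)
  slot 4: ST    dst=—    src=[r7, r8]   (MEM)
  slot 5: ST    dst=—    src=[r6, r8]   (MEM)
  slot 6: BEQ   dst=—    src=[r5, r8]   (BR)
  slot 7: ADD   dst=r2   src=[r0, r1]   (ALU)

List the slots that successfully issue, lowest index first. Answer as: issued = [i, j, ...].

slot 0 (ALU): ISSUE — free A1,Mu2,Ld1,B1 rp2 wp2
slot 1 (ALU): ISSUE — free A0,Mu2,Ld1,B1 rp0 wp1
slot 2 (ALU): stall FU — free A0,Mu2,Ld1,B1 rp0 wp1
slot 3 (MUL): stall RD_PORT — free A0,Mu2,Ld1,B1 rp0 wp1
slot 4 (MEM): stall RD_PORT — free A0,Mu2,Ld1,B1 rp0 wp1
slot 5 (MEM): stall RD_PORT — free A0,Mu2,Ld1,B1 rp0 wp1
slot 6 (BR): stall RD_PORT — free A0,Mu2,Ld1,B1 rp0 wp1
slot 7 (ALU): stall FU — free A0,Mu2,Ld1,B1 rp0 wp1

issued = [0, 1]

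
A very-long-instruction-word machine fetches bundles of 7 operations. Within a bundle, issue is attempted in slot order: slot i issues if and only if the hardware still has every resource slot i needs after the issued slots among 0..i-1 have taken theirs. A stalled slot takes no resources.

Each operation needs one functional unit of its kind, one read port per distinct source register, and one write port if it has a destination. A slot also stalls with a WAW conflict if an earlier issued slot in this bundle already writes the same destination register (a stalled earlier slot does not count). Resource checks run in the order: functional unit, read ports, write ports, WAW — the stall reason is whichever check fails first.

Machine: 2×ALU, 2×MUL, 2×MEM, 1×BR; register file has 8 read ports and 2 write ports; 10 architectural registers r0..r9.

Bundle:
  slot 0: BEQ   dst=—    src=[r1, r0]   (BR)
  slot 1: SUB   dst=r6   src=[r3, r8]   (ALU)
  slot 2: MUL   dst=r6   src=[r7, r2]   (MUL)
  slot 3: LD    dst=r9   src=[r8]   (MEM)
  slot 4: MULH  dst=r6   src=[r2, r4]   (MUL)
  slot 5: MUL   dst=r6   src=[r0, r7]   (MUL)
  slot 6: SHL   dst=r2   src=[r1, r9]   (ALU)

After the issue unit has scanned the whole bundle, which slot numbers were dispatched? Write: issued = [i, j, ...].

#0 BR src=r1,r0 dispatched  <A:2 Mu:2 Ld:2 B:0 rd:6 wr:2>
#1 ALU src=r3,r8 dispatched  <A:1 Mu:2 Ld:2 B:0 rd:4 wr:1>
#2 MUL src=r7,r2 held:WAW  <A:1 Mu:2 Ld:2 B:0 rd:4 wr:1>
#3 MEM src=r8 dispatched  <A:1 Mu:2 Ld:1 B:0 rd:3 wr:0>
#4 MUL src=r2,r4 held:WR_PORT  <A:1 Mu:2 Ld:1 B:0 rd:3 wr:0>
#5 MUL src=r0,r7 held:WR_PORT  <A:1 Mu:2 Ld:1 B:0 rd:3 wr:0>
#6 ALU src=r1,r9 held:WR_PORT  <A:1 Mu:2 Ld:1 B:0 rd:3 wr:0>

issued = [0, 1, 3]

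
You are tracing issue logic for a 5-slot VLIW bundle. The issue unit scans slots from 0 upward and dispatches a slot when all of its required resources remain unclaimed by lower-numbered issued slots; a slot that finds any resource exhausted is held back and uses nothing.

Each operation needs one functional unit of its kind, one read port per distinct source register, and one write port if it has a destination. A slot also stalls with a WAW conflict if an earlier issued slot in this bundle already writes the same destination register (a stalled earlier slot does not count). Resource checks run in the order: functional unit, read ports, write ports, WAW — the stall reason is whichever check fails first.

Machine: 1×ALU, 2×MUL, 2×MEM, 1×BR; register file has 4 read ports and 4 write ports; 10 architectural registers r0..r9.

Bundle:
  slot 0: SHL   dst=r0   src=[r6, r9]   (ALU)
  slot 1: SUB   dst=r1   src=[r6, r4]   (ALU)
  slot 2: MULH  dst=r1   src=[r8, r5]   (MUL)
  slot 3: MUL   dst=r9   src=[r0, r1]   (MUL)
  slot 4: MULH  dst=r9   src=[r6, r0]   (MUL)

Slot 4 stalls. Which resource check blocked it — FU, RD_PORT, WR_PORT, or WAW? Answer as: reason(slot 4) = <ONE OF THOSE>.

[0] ALU needs rd=2 wr=1: ok; after: ALU=0 MUL=2 MEM=2 BR=1, R=2, W=3
[1] ALU needs rd=2 wr=1: FU; after: ALU=0 MUL=2 MEM=2 BR=1, R=2, W=3
[2] MUL needs rd=2 wr=1: ok; after: ALU=0 MUL=1 MEM=2 BR=1, R=0, W=2
[3] MUL needs rd=2 wr=1: RD_PORT; after: ALU=0 MUL=1 MEM=2 BR=1, R=0, W=2
[4] MUL needs rd=2 wr=1: RD_PORT; after: ALU=0 MUL=1 MEM=2 BR=1, R=0, W=2

reason(slot 4) = RD_PORT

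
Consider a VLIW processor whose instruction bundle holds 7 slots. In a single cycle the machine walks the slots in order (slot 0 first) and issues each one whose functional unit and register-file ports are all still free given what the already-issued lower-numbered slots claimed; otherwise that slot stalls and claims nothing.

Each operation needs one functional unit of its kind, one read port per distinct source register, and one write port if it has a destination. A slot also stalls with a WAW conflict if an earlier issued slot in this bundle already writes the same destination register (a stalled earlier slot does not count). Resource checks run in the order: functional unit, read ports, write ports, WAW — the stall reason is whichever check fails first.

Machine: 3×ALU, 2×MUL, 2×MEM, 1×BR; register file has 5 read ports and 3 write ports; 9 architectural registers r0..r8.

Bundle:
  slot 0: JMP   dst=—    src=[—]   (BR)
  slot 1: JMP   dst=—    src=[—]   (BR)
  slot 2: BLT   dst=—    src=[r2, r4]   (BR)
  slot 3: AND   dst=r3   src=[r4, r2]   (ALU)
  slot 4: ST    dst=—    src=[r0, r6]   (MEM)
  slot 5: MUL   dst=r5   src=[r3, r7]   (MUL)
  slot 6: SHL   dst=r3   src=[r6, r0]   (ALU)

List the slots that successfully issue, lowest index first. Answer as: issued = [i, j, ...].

issued = [0, 3, 4]

(0) want 1×BR +0rd +0wr — yes → AL3|MU2|ME2|BR0|rd5|wr3
(1) want 1×BR +0rd +0wr — FU → AL3|MU2|ME2|BR0|rd5|wr3
(2) want 1×BR +2rd +0wr — FU → AL3|MU2|ME2|BR0|rd5|wr3
(3) want 1×ALU +2rd +1wr — yes → AL2|MU2|ME2|BR0|rd3|wr2
(4) want 1×MEM +2rd +0wr — yes → AL2|MU2|ME1|BR0|rd1|wr2
(5) want 1×MUL +2rd +1wr — RD_PORT → AL2|MU2|ME1|BR0|rd1|wr2
(6) want 1×ALU +2rd +1wr — RD_PORT → AL2|MU2|ME1|BR0|rd1|wr2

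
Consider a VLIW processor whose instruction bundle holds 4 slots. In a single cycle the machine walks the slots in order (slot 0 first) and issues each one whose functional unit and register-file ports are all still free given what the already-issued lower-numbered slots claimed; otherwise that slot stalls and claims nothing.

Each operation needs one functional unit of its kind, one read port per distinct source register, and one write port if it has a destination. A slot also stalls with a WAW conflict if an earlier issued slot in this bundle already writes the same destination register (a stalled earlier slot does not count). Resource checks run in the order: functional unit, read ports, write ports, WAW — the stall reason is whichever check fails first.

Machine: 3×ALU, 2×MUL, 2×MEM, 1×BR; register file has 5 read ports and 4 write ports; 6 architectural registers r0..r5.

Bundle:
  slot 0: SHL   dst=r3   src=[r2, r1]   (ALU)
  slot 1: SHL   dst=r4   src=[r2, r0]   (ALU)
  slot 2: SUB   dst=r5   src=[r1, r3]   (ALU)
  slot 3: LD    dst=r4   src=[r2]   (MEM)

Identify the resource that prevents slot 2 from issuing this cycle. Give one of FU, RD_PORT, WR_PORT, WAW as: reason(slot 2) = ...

(0) want 1×ALU +2rd +1wr — yes → AL2|MU2|ME2|BR1|rd3|wr3
(1) want 1×ALU +2rd +1wr — yes → AL1|MU2|ME2|BR1|rd1|wr2
(2) want 1×ALU +2rd +1wr — RD_PORT → AL1|MU2|ME2|BR1|rd1|wr2
(3) want 1×MEM +1rd +1wr — WAW → AL1|MU2|ME2|BR1|rd1|wr2

reason(slot 2) = RD_PORT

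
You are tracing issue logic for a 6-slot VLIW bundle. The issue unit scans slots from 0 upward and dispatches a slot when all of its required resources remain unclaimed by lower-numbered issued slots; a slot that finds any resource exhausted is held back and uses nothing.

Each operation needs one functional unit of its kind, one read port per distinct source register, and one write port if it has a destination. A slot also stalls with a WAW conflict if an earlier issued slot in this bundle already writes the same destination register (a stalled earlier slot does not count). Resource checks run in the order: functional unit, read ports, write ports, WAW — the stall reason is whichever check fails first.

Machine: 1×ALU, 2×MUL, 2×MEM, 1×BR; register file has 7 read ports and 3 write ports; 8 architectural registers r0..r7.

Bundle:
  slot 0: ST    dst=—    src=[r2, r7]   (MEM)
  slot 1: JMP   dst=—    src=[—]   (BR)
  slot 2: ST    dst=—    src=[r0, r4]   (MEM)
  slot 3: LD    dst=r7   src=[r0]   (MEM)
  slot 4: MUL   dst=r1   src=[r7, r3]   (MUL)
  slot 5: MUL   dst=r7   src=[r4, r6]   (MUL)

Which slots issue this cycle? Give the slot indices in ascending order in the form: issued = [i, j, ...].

issued = [0, 1, 2, 4]

slot 0 (MEM): ISSUE — free A1,Mu2,Ld1,B1 rp5 wp3
slot 1 (BR): ISSUE — free A1,Mu2,Ld1,B0 rp5 wp3
slot 2 (MEM): ISSUE — free A1,Mu2,Ld0,B0 rp3 wp3
slot 3 (MEM): stall FU — free A1,Mu2,Ld0,B0 rp3 wp3
slot 4 (MUL): ISSUE — free A1,Mu1,Ld0,B0 rp1 wp2
slot 5 (MUL): stall RD_PORT — free A1,Mu1,Ld0,B0 rp1 wp2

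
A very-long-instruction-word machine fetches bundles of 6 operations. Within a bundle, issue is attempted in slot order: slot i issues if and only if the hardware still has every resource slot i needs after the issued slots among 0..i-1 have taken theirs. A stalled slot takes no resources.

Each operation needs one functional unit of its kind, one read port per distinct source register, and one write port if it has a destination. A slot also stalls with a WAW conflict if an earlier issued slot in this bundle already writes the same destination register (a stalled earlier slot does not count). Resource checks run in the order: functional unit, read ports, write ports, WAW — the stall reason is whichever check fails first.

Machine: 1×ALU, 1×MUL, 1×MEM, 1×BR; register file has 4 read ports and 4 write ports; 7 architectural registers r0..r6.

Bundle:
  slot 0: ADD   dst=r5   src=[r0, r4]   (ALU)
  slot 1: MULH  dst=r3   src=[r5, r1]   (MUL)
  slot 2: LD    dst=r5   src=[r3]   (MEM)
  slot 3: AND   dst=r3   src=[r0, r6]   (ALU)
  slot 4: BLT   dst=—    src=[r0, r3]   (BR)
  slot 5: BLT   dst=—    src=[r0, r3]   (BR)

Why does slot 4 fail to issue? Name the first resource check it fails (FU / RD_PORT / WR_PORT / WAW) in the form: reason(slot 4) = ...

reason(slot 4) = RD_PORT

slot 0 (ALU): ISSUE — free A0,Mu1,Ld1,B1 rp2 wp3
slot 1 (MUL): ISSUE — free A0,Mu0,Ld1,B1 rp0 wp2
slot 2 (MEM): stall RD_PORT — free A0,Mu0,Ld1,B1 rp0 wp2
slot 3 (ALU): stall FU — free A0,Mu0,Ld1,B1 rp0 wp2
slot 4 (BR): stall RD_PORT — free A0,Mu0,Ld1,B1 rp0 wp2
slot 5 (BR): stall RD_PORT — free A0,Mu0,Ld1,B1 rp0 wp2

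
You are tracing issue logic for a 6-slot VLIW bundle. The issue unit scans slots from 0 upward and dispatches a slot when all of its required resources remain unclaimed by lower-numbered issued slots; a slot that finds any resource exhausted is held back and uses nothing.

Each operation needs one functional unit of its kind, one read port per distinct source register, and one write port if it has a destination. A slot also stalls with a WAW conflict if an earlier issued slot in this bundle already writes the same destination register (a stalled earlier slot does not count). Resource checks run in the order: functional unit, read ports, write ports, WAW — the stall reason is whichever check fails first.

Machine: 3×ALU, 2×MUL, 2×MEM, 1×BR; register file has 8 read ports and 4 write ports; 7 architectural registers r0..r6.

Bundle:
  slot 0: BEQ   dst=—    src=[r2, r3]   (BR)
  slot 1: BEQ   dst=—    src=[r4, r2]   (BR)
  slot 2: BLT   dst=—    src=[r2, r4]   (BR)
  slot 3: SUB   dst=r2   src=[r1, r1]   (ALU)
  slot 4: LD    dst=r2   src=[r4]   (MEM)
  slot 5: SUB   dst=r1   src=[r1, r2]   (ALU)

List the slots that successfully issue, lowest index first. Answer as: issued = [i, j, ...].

issued = [0, 3, 5]

(0) want 1×BR +2rd +0wr — yes → AL3|MU2|ME2|BR0|rd6|wr4
(1) want 1×BR +2rd +0wr — FU → AL3|MU2|ME2|BR0|rd6|wr4
(2) want 1×BR +2rd +0wr — FU → AL3|MU2|ME2|BR0|rd6|wr4
(3) want 1×ALU +1rd +1wr — yes → AL2|MU2|ME2|BR0|rd5|wr3
(4) want 1×MEM +1rd +1wr — WAW → AL2|MU2|ME2|BR0|rd5|wr3
(5) want 1×ALU +2rd +1wr — yes → AL1|MU2|ME2|BR0|rd3|wr2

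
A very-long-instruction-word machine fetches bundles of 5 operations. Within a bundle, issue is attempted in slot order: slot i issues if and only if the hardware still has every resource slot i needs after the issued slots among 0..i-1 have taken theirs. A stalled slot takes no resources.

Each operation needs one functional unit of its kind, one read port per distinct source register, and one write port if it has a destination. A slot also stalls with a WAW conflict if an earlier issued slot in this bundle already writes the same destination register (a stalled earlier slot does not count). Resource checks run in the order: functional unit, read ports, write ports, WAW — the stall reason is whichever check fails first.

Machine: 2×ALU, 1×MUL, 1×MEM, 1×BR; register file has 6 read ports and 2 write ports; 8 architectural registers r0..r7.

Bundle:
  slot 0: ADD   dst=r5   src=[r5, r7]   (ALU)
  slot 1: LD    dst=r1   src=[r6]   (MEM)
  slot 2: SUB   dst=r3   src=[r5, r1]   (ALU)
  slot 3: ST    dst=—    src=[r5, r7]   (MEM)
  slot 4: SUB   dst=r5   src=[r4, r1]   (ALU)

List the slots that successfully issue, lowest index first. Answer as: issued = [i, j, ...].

  0. ALU→r5 ⇒ go  {1A/1Mu/1Ld/1B | 4r 1w}
  1. MEM→r1 ⇒ go  {1A/1Mu/0Ld/1B | 3r 0w}
  2. ALU→r3 ⇒ no(WR_PORT)  {1A/1Mu/0Ld/1B | 3r 0w}
  3. MEM ⇒ no(FU)  {1A/1Mu/0Ld/1B | 3r 0w}
  4. ALU→r5 ⇒ no(WR_PORT)  {1A/1Mu/0Ld/1B | 3r 0w}

issued = [0, 1]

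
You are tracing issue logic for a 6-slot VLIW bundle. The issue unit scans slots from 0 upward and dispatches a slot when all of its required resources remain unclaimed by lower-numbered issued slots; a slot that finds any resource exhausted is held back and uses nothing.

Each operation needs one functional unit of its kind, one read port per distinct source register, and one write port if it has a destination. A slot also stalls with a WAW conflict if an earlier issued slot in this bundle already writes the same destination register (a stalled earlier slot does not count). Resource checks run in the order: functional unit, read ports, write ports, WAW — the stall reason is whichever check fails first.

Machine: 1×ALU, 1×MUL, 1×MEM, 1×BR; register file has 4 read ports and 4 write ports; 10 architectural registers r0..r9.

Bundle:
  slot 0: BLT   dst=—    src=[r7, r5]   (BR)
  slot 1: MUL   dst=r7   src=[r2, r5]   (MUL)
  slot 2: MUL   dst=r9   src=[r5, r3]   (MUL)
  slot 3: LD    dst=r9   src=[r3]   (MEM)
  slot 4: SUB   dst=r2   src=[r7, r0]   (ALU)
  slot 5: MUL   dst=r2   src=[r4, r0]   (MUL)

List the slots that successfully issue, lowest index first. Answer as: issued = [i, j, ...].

issued = [0, 1]

  0. BR ⇒ go  {1A/1Mu/1Ld/0B | 2r 4w}
  1. MUL→r7 ⇒ go  {1A/0Mu/1Ld/0B | 0r 3w}
  2. MUL→r9 ⇒ no(FU)  {1A/0Mu/1Ld/0B | 0r 3w}
  3. MEM→r9 ⇒ no(RD_PORT)  {1A/0Mu/1Ld/0B | 0r 3w}
  4. ALU→r2 ⇒ no(RD_PORT)  {1A/0Mu/1Ld/0B | 0r 3w}
  5. MUL→r2 ⇒ no(FU)  {1A/0Mu/1Ld/0B | 0r 3w}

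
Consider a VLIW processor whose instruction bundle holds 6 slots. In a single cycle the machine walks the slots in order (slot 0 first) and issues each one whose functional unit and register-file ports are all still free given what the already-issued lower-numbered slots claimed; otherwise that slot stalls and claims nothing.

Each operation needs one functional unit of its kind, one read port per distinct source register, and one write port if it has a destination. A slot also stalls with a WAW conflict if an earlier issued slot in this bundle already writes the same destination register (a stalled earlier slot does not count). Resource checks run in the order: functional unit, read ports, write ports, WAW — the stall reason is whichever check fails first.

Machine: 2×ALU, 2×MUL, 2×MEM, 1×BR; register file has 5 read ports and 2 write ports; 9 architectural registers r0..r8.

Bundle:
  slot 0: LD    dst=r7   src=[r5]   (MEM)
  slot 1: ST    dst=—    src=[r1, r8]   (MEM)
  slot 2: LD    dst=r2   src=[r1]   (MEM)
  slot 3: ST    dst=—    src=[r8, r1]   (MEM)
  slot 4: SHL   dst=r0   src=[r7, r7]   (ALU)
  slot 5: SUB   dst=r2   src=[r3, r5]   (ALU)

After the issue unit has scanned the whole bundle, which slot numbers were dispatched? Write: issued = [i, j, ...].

issued = [0, 1, 4]

(0) want 1×MEM +1rd +1wr — yes → AL2|MU2|ME1|BR1|rd4|wr1
(1) want 1×MEM +2rd +0wr — yes → AL2|MU2|ME0|BR1|rd2|wr1
(2) want 1×MEM +1rd +1wr — FU → AL2|MU2|ME0|BR1|rd2|wr1
(3) want 1×MEM +2rd +0wr — FU → AL2|MU2|ME0|BR1|rd2|wr1
(4) want 1×ALU +1rd +1wr — yes → AL1|MU2|ME0|BR1|rd1|wr0
(5) want 1×ALU +2rd +1wr — RD_PORT → AL1|MU2|ME0|BR1|rd1|wr0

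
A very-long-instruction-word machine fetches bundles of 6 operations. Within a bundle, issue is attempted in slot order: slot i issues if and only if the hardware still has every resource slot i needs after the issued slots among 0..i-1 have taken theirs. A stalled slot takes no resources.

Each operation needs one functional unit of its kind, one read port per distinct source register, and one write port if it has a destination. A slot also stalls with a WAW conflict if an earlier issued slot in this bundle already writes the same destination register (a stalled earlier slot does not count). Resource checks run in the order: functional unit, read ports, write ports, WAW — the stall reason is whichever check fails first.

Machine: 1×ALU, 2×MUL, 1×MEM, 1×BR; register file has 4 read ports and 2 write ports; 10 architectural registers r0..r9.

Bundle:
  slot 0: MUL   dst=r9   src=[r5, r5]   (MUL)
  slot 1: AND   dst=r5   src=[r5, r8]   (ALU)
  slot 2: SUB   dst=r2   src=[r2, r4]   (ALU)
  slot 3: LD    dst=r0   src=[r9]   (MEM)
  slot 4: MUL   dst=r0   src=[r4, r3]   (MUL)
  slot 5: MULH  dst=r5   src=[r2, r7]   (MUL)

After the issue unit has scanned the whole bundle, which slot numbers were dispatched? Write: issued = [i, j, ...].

(0) want 1×MUL +1rd +1wr — yes → AL1|MU1|ME1|BR1|rd3|wr1
(1) want 1×ALU +2rd +1wr — yes → AL0|MU1|ME1|BR1|rd1|wr0
(2) want 1×ALU +2rd +1wr — FU → AL0|MU1|ME1|BR1|rd1|wr0
(3) want 1×MEM +1rd +1wr — WR_PORT → AL0|MU1|ME1|BR1|rd1|wr0
(4) want 1×MUL +2rd +1wr — RD_PORT → AL0|MU1|ME1|BR1|rd1|wr0
(5) want 1×MUL +2rd +1wr — RD_PORT → AL0|MU1|ME1|BR1|rd1|wr0

issued = [0, 1]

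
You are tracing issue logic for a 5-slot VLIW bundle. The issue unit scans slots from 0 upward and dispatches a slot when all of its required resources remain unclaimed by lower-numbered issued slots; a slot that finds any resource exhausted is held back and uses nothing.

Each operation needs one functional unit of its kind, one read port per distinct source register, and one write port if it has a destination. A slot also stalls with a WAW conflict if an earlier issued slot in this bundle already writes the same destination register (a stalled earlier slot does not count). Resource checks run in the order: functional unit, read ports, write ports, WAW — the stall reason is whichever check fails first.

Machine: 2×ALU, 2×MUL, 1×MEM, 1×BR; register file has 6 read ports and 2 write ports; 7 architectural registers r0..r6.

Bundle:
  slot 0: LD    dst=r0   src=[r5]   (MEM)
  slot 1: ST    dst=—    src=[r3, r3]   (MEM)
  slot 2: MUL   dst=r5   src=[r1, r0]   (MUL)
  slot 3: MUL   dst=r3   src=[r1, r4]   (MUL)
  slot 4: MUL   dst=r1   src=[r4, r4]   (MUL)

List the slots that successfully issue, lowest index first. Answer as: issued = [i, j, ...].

issued = [0, 2]

slot 0 (MEM): ISSUE — free A2,Mu2,Ld0,B1 rp5 wp1
slot 1 (MEM): stall FU — free A2,Mu2,Ld0,B1 rp5 wp1
slot 2 (MUL): ISSUE — free A2,Mu1,Ld0,B1 rp3 wp0
slot 3 (MUL): stall WR_PORT — free A2,Mu1,Ld0,B1 rp3 wp0
slot 4 (MUL): stall WR_PORT — free A2,Mu1,Ld0,B1 rp3 wp0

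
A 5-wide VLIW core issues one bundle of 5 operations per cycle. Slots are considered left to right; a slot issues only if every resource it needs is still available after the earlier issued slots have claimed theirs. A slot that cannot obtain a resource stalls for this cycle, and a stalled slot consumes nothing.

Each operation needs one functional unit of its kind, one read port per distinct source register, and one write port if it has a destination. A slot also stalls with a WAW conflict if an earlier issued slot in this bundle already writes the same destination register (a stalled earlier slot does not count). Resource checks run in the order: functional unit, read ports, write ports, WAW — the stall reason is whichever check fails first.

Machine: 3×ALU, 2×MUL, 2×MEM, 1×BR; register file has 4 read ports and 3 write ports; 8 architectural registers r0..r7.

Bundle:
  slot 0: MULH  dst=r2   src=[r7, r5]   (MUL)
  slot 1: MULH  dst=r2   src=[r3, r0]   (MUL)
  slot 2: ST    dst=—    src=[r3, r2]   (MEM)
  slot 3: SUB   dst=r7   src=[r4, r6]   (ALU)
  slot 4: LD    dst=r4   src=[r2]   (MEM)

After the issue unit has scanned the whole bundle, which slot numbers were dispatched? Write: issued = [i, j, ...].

issued = [0, 2]

  0. MUL→r2 ⇒ go  {3A/1Mu/2Ld/1B | 2r 2w}
  1. MUL→r2 ⇒ no(WAW)  {3A/1Mu/2Ld/1B | 2r 2w}
  2. MEM ⇒ go  {3A/1Mu/1Ld/1B | 0r 2w}
  3. ALU→r7 ⇒ no(RD_PORT)  {3A/1Mu/1Ld/1B | 0r 2w}
  4. MEM→r4 ⇒ no(RD_PORT)  {3A/1Mu/1Ld/1B | 0r 2w}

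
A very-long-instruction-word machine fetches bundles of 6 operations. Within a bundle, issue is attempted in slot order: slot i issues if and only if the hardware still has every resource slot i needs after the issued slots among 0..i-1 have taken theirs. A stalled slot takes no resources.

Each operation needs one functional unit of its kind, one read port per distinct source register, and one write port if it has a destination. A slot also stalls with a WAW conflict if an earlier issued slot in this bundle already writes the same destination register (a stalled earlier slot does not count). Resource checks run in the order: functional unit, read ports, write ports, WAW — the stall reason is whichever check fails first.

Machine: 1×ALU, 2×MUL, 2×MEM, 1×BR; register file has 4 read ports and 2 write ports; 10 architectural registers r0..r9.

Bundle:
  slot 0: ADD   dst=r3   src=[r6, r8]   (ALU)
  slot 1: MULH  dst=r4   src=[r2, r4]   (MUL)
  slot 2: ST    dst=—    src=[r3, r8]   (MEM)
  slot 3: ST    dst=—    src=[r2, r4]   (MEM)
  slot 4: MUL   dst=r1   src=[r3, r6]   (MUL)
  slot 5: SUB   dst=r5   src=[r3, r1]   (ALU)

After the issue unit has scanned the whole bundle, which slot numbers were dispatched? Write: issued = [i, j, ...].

issued = [0, 1]

(0) want 1×ALU +2rd +1wr — yes → AL0|MU2|ME2|BR1|rd2|wr1
(1) want 1×MUL +2rd +1wr — yes → AL0|MU1|ME2|BR1|rd0|wr0
(2) want 1×MEM +2rd +0wr — RD_PORT → AL0|MU1|ME2|BR1|rd0|wr0
(3) want 1×MEM +2rd +0wr — RD_PORT → AL0|MU1|ME2|BR1|rd0|wr0
(4) want 1×MUL +2rd +1wr — RD_PORT → AL0|MU1|ME2|BR1|rd0|wr0
(5) want 1×ALU +2rd +1wr — FU → AL0|MU1|ME2|BR1|rd0|wr0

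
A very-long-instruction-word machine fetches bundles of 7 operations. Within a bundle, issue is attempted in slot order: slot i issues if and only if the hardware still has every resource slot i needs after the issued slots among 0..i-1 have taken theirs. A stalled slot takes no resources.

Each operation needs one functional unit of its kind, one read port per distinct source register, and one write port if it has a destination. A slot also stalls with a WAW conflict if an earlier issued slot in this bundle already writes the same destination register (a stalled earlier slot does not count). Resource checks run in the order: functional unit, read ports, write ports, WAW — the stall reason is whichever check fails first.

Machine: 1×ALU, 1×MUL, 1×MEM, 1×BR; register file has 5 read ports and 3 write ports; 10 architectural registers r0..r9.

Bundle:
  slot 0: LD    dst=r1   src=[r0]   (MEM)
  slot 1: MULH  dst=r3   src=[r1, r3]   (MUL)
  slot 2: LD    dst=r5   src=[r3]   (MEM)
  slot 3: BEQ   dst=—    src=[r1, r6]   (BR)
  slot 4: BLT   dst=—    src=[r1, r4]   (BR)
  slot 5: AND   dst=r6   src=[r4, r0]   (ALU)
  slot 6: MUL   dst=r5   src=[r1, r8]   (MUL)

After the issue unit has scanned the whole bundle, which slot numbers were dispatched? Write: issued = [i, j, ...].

issued = [0, 1, 3]

[0] MEM needs rd=1 wr=1: ok; after: ALU=1 MUL=1 MEM=0 BR=1, R=4, W=2
[1] MUL needs rd=2 wr=1: ok; after: ALU=1 MUL=0 MEM=0 BR=1, R=2, W=1
[2] MEM needs rd=1 wr=1: FU; after: ALU=1 MUL=0 MEM=0 BR=1, R=2, W=1
[3] BR needs rd=2 wr=0: ok; after: ALU=1 MUL=0 MEM=0 BR=0, R=0, W=1
[4] BR needs rd=2 wr=0: FU; after: ALU=1 MUL=0 MEM=0 BR=0, R=0, W=1
[5] ALU needs rd=2 wr=1: RD_PORT; after: ALU=1 MUL=0 MEM=0 BR=0, R=0, W=1
[6] MUL needs rd=2 wr=1: FU; after: ALU=1 MUL=0 MEM=0 BR=0, R=0, W=1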